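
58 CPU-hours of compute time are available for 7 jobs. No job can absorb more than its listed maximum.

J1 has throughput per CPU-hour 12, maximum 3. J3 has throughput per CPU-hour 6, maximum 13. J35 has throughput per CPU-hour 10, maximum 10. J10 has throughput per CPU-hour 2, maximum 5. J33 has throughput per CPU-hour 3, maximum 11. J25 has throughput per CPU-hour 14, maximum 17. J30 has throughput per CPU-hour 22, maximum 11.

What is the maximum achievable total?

706

Highest throughput per CPU-hour first: J30 22 > J25 14 > J1 12 > J35 10 > J3 6 > J33 3 > J10 2.
J30: +11 to 11 (cap) ; 47 left.
Give J25 17 to hit its cap of 17 ; 30 left.
Give J1 3 to hit its cap of 3 ; 27 left.
Give J35 10 to hit its cap of 10 ; 17 left.
Give J3 13 to hit its cap of 13 ; 4 left.
J33: +4 (room for 11) → 4. Pool exhausted.
Total = 12×3 + 6×13 + 10×10 + 3×4 + 14×17 + 22×11 = 706.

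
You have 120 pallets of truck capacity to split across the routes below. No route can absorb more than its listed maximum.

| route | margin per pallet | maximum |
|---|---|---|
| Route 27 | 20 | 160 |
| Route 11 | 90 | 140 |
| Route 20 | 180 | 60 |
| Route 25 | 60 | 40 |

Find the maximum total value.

16200

Order the routes by margin per pallet: Route 20 180 > Route 11 90 > Route 25 60 > Route 27 20.
Route 20: +60 to 60 (cap) ; 60 left.
Only 60 left; Route 11 takes them to reach 60.
Total = 90×60 + 180×60 = 16200.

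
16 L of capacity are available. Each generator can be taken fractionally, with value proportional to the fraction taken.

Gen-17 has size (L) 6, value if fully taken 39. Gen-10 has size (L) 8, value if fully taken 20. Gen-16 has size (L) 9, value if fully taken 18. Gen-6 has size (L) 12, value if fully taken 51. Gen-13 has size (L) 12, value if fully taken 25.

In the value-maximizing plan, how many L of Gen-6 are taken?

10

Best value per unit of size first: Gen-17 39/6≈6.5, Gen-6 51/12≈4.25, Gen-10 20/8≈2.5, Gen-13 25/12≈2.08, Gen-16 18/9≈2.
All 6 L of Gen-17 fit (value 39) ; 10 remain.
10 L left: a 10/12 share of Gen-6 gives 51×10/12 = 42.5.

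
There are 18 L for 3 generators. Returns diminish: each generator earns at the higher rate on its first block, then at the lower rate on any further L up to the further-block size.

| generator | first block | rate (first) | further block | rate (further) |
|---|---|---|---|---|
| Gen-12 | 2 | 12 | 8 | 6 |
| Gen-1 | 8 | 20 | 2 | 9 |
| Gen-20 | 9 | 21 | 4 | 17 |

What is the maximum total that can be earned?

366

Treat each block as its own option and order by rate: Gen-20/first 21 > Gen-1/first 20 > Gen-20/second 17 > Gen-12/first 12 > Gen-1/second 9 > Gen-12/second 6.
Fill Gen-20 first block (9 at 21) ; 9 left.
Gen-1/first (20): +8 ; 1 left.
1 remain; put them into Gen-20 second at 17.
Total = 21×9 + 20×8 + 17×1 = 366.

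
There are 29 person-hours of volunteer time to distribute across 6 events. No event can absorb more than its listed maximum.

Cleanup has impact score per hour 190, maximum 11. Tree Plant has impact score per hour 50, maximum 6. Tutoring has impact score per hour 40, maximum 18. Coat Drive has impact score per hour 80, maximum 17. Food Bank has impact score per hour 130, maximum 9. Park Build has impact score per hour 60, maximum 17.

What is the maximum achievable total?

3980

Rank by impact score per hour: Cleanup 190 > Food Bank 130 > Coat Drive 80 > Park Build 60 > Tree Plant 50 > Tutoring 40.
Cleanup: +11 to 11 (cap) — 18 left.
Food Bank takes 9 to reach its cap of 9 — 9 left.
Coat Drive: +9 (room for 17) → 9. Pool exhausted.
Total = 190×11 + 80×9 + 130×9 = 3980.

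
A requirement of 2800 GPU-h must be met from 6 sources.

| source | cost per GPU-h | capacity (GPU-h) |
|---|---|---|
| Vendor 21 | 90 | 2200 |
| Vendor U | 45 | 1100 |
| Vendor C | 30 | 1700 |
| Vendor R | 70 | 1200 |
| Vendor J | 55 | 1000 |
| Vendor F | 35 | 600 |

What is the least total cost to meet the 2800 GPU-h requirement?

Use sources in increasing cost order.
Vendor C (30): use full 1700 ; 1100 GPU-h to go.
Take 600 from Vendor F at 35 ; need 500 more.
Vendor U at 45: take 500 of its 1100 ; requirement met.
Vendor J, Vendor R, Vendor 21: unused.
Cost = 1700×30 + 600×35 + 500×45 = 94500.

94500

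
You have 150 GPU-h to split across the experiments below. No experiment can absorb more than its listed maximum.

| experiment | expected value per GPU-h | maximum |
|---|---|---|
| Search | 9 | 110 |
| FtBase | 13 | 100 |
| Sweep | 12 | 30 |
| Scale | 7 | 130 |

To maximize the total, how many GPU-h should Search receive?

20

Order the experiments by expected value per GPU-h: FtBase 13 > Sweep 12 > Search 9 > Scale 7.
FtBase takes 100 to reach its cap of 100 → 50 left.
Sweep takes 30 to reach its cap of 30 → 20 left.
Only 20 left; Search takes them to reach 20.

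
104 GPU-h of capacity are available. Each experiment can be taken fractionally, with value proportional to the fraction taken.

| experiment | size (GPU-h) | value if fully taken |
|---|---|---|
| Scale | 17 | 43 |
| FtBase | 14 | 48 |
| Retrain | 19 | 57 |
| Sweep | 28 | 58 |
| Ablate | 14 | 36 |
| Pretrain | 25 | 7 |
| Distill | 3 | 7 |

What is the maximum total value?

251.52

Rank by value-to-size ratio: FtBase 48/14≈3.43, Retrain 57/19≈3, Ablate 36/14≈2.57, Scale 43/17≈2.53, Distill 7/3≈2.33, Sweep 58/28≈2.07, Pretrain 7/25≈0.28.
All 14 GPU-h of FtBase fit (value 48) — 90 remain.
All 19 GPU-h of Retrain fit (value 57) — 71 remain.
All 14 GPU-h of Ablate fit (value 36) — 57 remain.
Scale: take in full, 17 GPU-h for value 43 — 40 left.
All 3 GPU-h of Distill fit (value 7) — 37 remain.
All 28 GPU-h of Sweep fit (value 58) — 9 remain.
9 GPU-h left: a 9/25 share of Pretrain gives 7×9/25 = 2.52.
Total value = 251.52.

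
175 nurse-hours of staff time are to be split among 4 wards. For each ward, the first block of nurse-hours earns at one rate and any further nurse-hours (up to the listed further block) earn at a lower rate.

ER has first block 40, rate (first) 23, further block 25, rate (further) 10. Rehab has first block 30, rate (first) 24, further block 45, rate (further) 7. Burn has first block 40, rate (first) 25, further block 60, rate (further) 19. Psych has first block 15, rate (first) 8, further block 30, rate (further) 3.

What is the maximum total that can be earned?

3830

Treat each block as its own option and order by rate: Burn/first 25 > Rehab/first 24 > ER/first 23 > Burn/second 19 > ER/second 10 > Psych/first 8 > Rehab/second 7 > Psych/second 3.
Burn/first (25): +40 ; 135 left.
Rehab first at 24: fill all 30 ; 105 left.
ER/first (23): +40 ; 65 left.
Fill Burn second block (60 at 19) ; 5 left.
5 remain; put them into ER second at 10.
Total = 25×40 + 24×30 + 23×40 + 19×60 + 10×5 = 3830.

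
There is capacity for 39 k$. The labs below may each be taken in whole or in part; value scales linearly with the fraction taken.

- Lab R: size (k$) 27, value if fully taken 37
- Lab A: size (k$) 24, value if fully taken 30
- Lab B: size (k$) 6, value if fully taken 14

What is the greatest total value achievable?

Rank by value-to-size ratio: Lab B 14/6≈2.33, Lab R 37/27≈1.37, Lab A 30/24≈1.25.
Lab B: take in full, 6 k$ for value 14 ; 33 left.
Lab R: take in full, 27 k$ for value 37 ; 6 left.
6 k$ left: a 6/24 share of Lab A gives 30×6/24 = 7.5.
Total value = 58.5.

58.5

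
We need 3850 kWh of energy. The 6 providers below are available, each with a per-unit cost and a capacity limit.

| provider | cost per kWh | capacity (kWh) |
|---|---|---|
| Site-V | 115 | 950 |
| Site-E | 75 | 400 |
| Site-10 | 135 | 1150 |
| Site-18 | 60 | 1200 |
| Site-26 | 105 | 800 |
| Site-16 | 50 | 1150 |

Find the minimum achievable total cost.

Use providers in increasing cost order.
Take 1150 from Site-16 at 50 → need 2700 more.
Take 1200 from Site-18 at 60 → need 1500 more.
Take 400 from Site-E at 75 → need 1100 more.
Site-26 (105): use full 800 → 300 kWh to go.
Site-V at 115: take 300 of its 950 → requirement met.
Site-10: unused.
Cost = 1150×50 + 1200×60 + 400×75 + 800×105 + 300×115 = 278000.

278000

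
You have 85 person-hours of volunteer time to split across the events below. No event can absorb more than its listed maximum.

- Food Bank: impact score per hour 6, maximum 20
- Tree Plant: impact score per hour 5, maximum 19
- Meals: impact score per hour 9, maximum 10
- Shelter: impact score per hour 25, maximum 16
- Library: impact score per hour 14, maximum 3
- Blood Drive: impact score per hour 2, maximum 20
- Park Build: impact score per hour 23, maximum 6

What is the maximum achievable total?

Order the events by impact score per hour: Shelter 25 > Park Build 23 > Library 14 > Meals 9 > Food Bank 6 > Tree Plant 5 > Blood Drive 2.
Shelter: +16 to 16 (cap) — 69 left.
Park Build takes 6 to reach its cap of 6 — 63 left.
Library: +3 to 3 (cap) — 60 left.
Meals: +10 to 10 (cap) — 50 left.
Food Bank: +20 to 20 (cap) — 30 left.
Tree Plant takes 19 to reach its cap of 19 — 11 left.
Blood Drive has room for 20 but only 11 remain, so it gets 11.
Total = 6×20 + 5×19 + 9×10 + 25×16 + 14×3 + 2×11 + 23×6 = 907.

907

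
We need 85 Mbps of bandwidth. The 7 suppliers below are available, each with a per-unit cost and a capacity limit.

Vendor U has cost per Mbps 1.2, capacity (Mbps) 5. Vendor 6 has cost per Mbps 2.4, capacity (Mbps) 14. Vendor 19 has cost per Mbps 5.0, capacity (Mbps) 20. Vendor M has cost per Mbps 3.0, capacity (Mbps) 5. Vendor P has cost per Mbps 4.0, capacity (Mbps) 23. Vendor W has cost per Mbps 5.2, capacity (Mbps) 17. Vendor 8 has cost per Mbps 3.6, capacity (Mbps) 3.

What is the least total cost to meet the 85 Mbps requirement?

Cheapest first:
Take 5 from Vendor U at 1.2 → need 80 more.
Take 14 from Vendor 6 at 2.4 → need 66 more.
Take 5 from Vendor M at 3.0 → need 61 more.
Take 3 from Vendor 8 at 3.6 → need 58 more.
Vendor P at 4.0: take all 23 Mbps → 35 still needed.
Take 20 from Vendor 19 at 5.0 → need 15 more.
Take 15 from Vendor W at 5.2 to finish.
Cost = 5×1.2 + 14×2.4 + 5×3.0 + 3×3.6 + 23×4.0 + 20×5.0 + 15×5.2 = 335.4.

335.4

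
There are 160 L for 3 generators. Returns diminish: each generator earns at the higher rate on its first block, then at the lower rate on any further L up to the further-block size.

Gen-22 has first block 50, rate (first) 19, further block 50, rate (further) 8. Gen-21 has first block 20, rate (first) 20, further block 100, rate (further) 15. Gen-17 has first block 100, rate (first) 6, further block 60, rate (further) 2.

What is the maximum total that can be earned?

2700

Order all 6 blocks by rate: Gen-21/first 20 > Gen-22/first 19 > Gen-21/second 15 > Gen-22/second 8 > Gen-17/first 6 > Gen-17/second 2.
Gen-21/first (20): +20 — 140 left.
Fill Gen-22 first block (50 at 19) — 90 left.
Gen-21 second at 15: only 90 left, fill 90.
Total = 20×20 + 19×50 + 15×90 = 2700.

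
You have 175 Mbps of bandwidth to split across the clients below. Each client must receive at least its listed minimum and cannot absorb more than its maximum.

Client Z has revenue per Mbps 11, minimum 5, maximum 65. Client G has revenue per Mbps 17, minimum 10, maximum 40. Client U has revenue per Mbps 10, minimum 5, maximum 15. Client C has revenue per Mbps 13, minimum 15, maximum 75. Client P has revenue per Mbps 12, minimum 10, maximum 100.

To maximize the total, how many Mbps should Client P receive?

50

Meeting every minimum uses 5+10+5+15+10 = 45 Mbps, leaving 130.
Order the clients by revenue per Mbps: Client G 17 > Client C 13 > Client P 12 > Client Z 11 > Client U 10.
Client G takes 30 more to reach its cap of 40 — 100 left.
Client C takes 60 more to reach its cap of 75 — 40 left.
Only 40 left; Client P takes them to reach 50.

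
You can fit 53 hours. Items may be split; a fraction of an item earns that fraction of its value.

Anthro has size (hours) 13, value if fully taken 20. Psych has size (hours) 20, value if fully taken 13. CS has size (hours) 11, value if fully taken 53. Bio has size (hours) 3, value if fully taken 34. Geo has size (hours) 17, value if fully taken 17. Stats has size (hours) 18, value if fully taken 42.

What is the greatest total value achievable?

Sort by value density: Bio 34/3≈11.3, CS 53/11≈4.82, Stats 42/18≈2.33, Anthro 20/13≈1.54, Geo 17/17≈1, Psych 13/20≈0.65.
Bio: take in full, 3 hours for value 34 — 50 left.
All 11 hours of CS fit (value 53) — 39 remain.
Take all of Stats (18 hours, value 42) — 21 hours left.
All 13 hours of Anthro fit (value 20) — 8 remain.
Fill the last 8 hours with part of Geo: 8/17 of it earns 8.
Total value = 157.

157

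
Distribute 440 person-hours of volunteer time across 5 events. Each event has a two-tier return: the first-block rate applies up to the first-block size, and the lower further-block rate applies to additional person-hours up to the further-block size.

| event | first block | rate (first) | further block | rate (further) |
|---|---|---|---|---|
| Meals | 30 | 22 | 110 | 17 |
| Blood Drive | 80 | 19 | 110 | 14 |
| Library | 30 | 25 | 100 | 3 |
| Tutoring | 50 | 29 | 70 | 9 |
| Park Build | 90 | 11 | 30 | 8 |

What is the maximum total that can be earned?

Rank every tier by rate: Tutoring/tier1 29 > Library/tier1 25 > Meals/tier1 22 > Blood Drive/tier1 19 > Meals/tier2 17 > Blood Drive/tier2 14 > Park Build/tier1 11 > Tutoring/tier2 9 > Park Build/tier2 8 > Library/tier2 3.
Fill Tutoring tier1 block (50 at 29) → 390 left.
Library tier1 at 25: fill all 30 → 360 left.
Meals tier1 at 22: fill all 30 → 330 left.
Blood Drive tier1 at 19: fill all 80 → 250 left.
Meals tier2 at 17: fill all 110 → 140 left.
Blood Drive tier2 at 14: fill all 110 → 30 left.
Park Build/tier1: +30 of 90 at 11; pool empty.
Total = 29×50 + 25×30 + 22×30 + 19×80 + 17×110 + 14×110 + 11×30 = 8120.

8120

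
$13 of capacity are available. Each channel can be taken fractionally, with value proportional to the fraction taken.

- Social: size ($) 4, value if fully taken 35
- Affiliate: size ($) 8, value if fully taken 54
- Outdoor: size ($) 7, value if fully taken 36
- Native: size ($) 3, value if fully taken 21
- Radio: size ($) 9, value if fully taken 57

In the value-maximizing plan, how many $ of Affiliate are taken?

6

Sort by value density: Social 35/4≈8.75, Native 21/3≈7, Affiliate 54/8≈6.75, Radio 57/9≈6.33, Outdoor 36/7≈5.14.
All 4 $ of Social fit (value 35) → 9 remain.
All 3 $ of Native fit (value 21) → 6 remain.
Only 6 $ remain; take 6/8 of Affiliate for value 54×6/8 = 40.5.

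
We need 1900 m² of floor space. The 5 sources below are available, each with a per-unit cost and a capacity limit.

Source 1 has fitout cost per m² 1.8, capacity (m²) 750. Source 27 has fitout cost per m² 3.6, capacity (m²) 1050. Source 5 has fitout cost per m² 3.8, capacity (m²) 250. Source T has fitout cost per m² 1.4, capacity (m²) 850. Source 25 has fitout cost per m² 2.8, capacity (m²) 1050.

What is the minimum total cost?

Use sources in increasing cost order.
Source T (1.4): use full 850 — 1050 m² to go.
Take 750 from Source 1 at 1.8 — need 300 more.
Source 25 at 2.8: take 300 of its 1050 — requirement met.
Source 27, Source 5: unused.
Cost = 850×1.4 + 750×1.8 + 300×2.8 = 3380.

3380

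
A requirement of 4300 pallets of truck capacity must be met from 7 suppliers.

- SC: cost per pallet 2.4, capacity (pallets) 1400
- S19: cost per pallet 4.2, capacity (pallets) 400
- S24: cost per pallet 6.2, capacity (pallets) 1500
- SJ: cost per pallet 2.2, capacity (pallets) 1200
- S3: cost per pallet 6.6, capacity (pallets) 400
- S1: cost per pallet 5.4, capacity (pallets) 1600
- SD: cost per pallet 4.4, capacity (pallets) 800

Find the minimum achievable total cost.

13900

Cheapest first:
SJ (2.2): use full 1200 → 3100 pallets to go.
SC (2.4): use full 1400 → 1700 pallets to go.
S19 (4.2): use full 400 → 1300 pallets to go.
SD at 4.4: take all 800 pallets → 500 still needed.
S1 (5.4): take the remaining 500 → done.
S24, S3: unused.
Cost = 1200×2.2 + 1400×2.4 + 400×4.2 + 800×4.4 + 500×5.4 = 13900.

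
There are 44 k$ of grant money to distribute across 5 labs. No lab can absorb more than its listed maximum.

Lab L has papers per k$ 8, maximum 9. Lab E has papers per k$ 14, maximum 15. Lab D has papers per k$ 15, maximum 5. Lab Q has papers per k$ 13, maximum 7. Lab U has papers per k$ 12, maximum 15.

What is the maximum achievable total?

572

Order the labs by papers per k$: Lab D 15 > Lab E 14 > Lab Q 13 > Lab U 12 > Lab L 8.
Lab D: +5 to 5 (cap) — 39 left.
Give Lab E 15 to hit its cap of 15 — 24 left.
Give Lab Q 7 to hit its cap of 7 — 17 left.
Lab U takes 15 to reach its cap of 15 — 2 left.
Only 2 left; Lab L takes them to reach 2.
Total = 8×2 + 14×15 + 15×5 + 13×7 + 12×15 = 572.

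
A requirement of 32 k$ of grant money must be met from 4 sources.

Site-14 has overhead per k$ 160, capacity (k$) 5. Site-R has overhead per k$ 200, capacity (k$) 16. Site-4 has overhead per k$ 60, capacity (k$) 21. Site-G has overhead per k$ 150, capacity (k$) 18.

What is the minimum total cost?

2910

Fill from the cheapest source first.
Take 21 from Site-4 at 60 → need 11 more.
Site-G at 150: take 11 of its 18 → requirement met.
Site-14, Site-R: unused.
Cost = 21×60 + 11×150 = 2910.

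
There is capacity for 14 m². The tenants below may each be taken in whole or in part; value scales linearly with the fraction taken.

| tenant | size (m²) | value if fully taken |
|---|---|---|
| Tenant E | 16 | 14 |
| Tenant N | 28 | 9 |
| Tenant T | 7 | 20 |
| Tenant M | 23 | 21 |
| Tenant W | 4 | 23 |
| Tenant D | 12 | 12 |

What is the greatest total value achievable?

Sort by value density: Tenant W 23/4≈5.75, Tenant T 20/7≈2.86, Tenant D 12/12≈1, Tenant M 21/23≈0.913, Tenant E 14/16≈0.875, Tenant N 9/28≈0.321.
Tenant W: take in full, 4 m² for value 23 → 10 left.
All 7 m² of Tenant T fit (value 20) → 3 remain.
Only 3 m² remain; take 3/12 of Tenant D for value 12×3/12 = 3.
Total value = 46.

46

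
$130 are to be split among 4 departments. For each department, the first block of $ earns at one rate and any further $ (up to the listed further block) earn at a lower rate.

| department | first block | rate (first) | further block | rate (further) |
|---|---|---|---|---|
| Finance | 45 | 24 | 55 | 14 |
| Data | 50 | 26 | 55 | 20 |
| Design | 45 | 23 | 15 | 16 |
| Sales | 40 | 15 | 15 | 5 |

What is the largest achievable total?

3185

Rank every tier by rate: Data/tier1 26 > Finance/tier1 24 > Design/tier1 23 > Data/tier2 20 > Design/tier2 16 > Sales/tier1 15 > Finance/tier2 14 > Sales/tier2 5.
Fill Data tier1 block (50 at 26) — 80 left.
Finance tier1 at 24: fill all 45 — 35 left.
35 remain; put them into Design tier1 at 23.
Total = 26×50 + 24×45 + 23×35 = 3185.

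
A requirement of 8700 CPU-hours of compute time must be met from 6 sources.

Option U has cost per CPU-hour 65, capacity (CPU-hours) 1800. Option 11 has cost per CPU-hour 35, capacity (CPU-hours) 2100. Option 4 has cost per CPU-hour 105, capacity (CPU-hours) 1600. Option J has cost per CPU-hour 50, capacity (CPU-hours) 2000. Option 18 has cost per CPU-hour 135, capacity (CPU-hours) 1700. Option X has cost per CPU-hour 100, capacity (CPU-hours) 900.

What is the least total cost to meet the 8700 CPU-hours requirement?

589000

Use sources in increasing cost order.
Take 2100 from Option 11 at 35 → need 6600 more.
Option J (50): use full 2000 → 4600 CPU-hours to go.
Take 1800 from Option U at 65 → need 2800 more.
Option X (100): use full 900 → 1900 CPU-hours to go.
Option 4 (105): use full 1600 → 300 CPU-hours to go.
Take 300 from Option 18 at 135 to finish.
Cost = 2100×35 + 2000×50 + 1800×65 + 900×100 + 1600×105 + 300×135 = 589000.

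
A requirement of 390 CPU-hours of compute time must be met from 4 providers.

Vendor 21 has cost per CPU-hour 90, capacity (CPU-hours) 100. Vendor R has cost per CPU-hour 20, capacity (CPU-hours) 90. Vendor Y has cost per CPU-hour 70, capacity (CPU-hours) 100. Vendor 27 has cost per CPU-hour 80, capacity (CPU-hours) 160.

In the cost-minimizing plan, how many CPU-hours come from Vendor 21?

Cheapest first:
Take 90 from Vendor R at 20 ; need 300 more.
Vendor Y (70): use full 100 ; 200 CPU-hours to go.
Vendor 27 at 80: take all 160 CPU-hours ; 40 still needed.
Take 40 from Vendor 21 at 90 to finish.

40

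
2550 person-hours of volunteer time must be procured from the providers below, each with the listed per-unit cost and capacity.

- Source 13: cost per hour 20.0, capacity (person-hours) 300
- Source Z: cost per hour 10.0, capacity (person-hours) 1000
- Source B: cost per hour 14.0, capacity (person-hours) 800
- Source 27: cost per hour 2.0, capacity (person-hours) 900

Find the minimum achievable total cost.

Fill from the cheapest provider first.
Source 27 (2.0): use full 900 → 1650 person-hours to go.
Take 1000 from Source Z at 10.0 → need 650 more.
Take 650 from Source B at 14.0 to finish.
Source 13: unused.
Cost = 900×2.0 + 1000×10.0 + 650×14.0 = 20900.

20900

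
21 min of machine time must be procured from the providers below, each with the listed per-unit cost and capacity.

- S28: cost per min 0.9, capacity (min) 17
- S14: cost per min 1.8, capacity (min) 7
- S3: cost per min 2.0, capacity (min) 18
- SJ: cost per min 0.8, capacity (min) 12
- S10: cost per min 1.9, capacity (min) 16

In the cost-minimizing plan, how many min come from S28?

Cheapest first:
SJ at 0.8: take all 12 min — 9 still needed.
S28 (0.9): take the remaining 9 — done.
S14, S10, S3: unused.

9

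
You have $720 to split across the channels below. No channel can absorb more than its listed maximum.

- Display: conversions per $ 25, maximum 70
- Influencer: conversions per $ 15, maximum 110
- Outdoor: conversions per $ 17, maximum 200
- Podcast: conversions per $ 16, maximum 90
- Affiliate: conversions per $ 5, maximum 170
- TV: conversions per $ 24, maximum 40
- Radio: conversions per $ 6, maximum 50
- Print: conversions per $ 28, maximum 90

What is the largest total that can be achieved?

Rank by conversions per $: Print 28 > Display 25 > TV 24 > Outdoor 17 > Podcast 16 > Influencer 15 > Radio 6 > Affiliate 5.
Print: +90 to 90 (cap) — 630 left.
Give Display 70 to hit its cap of 70 — 560 left.
TV: +40 to 40 (cap) — 520 left.
Outdoor takes 200 to reach its cap of 200 — 320 left.
Podcast takes 90 to reach its cap of 90 — 230 left.
Give Influencer 110 to hit its cap of 110 — 120 left.
Radio: +50 to 50 (cap) — 70 left.
Affiliate has room for 170 but only 70 remain, so it gets 70.
Total = 25×70 + 15×110 + 17×200 + 16×90 + 5×70 + 24×40 + 6×50 + 28×90 = 12370.

12370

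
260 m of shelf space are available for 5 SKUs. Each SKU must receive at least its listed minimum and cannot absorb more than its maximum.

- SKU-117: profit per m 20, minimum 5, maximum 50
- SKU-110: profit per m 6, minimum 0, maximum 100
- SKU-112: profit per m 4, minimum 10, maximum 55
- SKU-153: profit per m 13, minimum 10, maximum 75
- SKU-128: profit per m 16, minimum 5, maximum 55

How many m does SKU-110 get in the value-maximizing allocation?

Meeting every minimum uses 5+0+10+10+5 = 30 m, leaving 230.
Highest profit per m first: SKU-117 20 > SKU-128 16 > SKU-153 13 > SKU-110 6 > SKU-112 4.
Give SKU-117 45 more to hit its cap of 50 — 185 left.
SKU-128 takes 50 more to reach its cap of 55 — 135 left.
Give SKU-153 65 more to hit its cap of 75 — 70 left.
Only 70 left; SKU-110 takes them to reach 70.

70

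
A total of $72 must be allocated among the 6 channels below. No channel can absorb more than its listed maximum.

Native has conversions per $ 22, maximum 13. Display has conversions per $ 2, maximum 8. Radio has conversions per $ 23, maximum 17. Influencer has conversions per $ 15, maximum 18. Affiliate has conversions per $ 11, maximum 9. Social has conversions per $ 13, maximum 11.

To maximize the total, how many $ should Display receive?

Rank by conversions per $: Radio 23 > Native 22 > Influencer 15 > Social 13 > Affiliate 11 > Display 2.
Radio: +17 to 17 (cap) ; 55 left.
Native: +13 to 13 (cap) ; 42 left.
Influencer takes 18 to reach its cap of 18 ; 24 left.
Social: +11 to 11 (cap) ; 13 left.
Give Affiliate 9 to hit its cap of 9 ; 4 left.
Only 4 left; Display takes them to reach 4.

4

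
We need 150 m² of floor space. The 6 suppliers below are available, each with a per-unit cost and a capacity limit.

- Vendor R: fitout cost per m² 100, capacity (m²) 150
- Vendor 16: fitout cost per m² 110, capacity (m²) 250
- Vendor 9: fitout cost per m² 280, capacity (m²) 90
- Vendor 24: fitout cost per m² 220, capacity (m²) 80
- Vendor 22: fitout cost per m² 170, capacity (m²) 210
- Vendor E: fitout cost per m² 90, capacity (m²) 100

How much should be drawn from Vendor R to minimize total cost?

50

Fill from the cheapest supplier first.
Vendor E (90): use full 100 ; 50 m² to go.
Vendor R (100): take the remaining 50 ; done.
Vendor 16, Vendor 22, Vendor 24, Vendor 9: unused.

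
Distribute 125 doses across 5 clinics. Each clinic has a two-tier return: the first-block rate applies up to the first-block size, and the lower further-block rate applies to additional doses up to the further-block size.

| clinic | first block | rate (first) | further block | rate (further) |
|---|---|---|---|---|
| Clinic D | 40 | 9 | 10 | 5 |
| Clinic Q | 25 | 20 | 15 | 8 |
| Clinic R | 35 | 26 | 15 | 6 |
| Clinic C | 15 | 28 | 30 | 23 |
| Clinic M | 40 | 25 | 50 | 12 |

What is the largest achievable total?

3120

Order all 10 blocks by rate: Clinic C/first 28 > Clinic R/first 26 > Clinic M/first 25 > Clinic C/second 23 > Clinic Q/first 20 > Clinic M/second 12 > Clinic D/first 9 > Clinic Q/second 8 > Clinic R/second 6 > Clinic D/second 5.
Clinic C first at 28: fill all 15 — 110 left.
Fill Clinic R first block (35 at 26) — 75 left.
Clinic M first at 25: fill all 40 — 35 left.
Clinic C/second (23): +30 — 5 left.
Clinic Q/first: +5 of 25 at 20; pool empty.
Total = 28×15 + 26×35 + 25×40 + 23×30 + 20×5 = 3120.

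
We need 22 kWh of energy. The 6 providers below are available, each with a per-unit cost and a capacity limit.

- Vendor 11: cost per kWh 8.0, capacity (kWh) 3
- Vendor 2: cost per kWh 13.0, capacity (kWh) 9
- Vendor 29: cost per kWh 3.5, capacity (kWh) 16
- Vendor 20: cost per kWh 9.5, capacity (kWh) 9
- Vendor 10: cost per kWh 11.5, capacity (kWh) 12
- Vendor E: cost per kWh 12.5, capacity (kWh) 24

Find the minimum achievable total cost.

Fill from the cheapest provider first.
Take 16 from Vendor 29 at 3.5 → need 6 more.
Vendor 11 (8.0): use full 3 → 3 kWh to go.
Vendor 20 (9.5): take the remaining 3 → done.
Vendor 10, Vendor E, Vendor 2: unused.
Cost = 16×3.5 + 3×8.0 + 3×9.5 = 108.5.

108.5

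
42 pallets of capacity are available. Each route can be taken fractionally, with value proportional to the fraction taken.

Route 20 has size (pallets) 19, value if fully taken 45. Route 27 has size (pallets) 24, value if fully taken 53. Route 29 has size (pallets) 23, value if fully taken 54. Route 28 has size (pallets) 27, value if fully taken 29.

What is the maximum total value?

Rank by value-to-size ratio: Route 20 45/19≈2.37, Route 29 54/23≈2.35, Route 27 53/24≈2.21, Route 28 29/27≈1.07.
All 19 pallets of Route 20 fit (value 45) ; 23 remain.
All 23 pallets of Route 29 fit (value 54) ; 0 remain.
Total value = 99.

99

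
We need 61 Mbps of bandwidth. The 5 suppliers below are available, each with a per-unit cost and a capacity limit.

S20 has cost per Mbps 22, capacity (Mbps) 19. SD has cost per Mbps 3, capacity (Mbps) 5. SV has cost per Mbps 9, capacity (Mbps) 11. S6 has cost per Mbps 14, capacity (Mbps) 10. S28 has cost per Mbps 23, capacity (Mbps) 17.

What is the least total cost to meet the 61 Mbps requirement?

Fill from the cheapest supplier first.
Take 5 from SD at 3 ; need 56 more.
Take 11 from SV at 9 ; need 45 more.
Take 10 from S6 at 14 ; need 35 more.
S20 (22): use full 19 ; 16 Mbps to go.
S28 at 23: take 16 of its 17 ; requirement met.
Cost = 5×3 + 11×9 + 10×14 + 19×22 + 16×23 = 1040.

1040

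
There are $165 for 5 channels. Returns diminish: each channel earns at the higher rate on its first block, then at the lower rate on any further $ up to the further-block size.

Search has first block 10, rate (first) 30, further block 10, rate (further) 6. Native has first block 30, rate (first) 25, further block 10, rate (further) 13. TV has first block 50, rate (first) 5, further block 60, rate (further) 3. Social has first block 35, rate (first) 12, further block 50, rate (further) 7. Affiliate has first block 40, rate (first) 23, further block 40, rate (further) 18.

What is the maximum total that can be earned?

Treat each block as its own option and order by rate: Search/tier1 30 > Native/tier1 25 > Affiliate/tier1 23 > Affiliate/tier2 18 > Native/tier2 13 > Social/tier1 12 > Social/tier2 7 > Search/tier2 6 > TV/tier1 5 > TV/tier2 3.
Search/tier1 (30): +10 ; 155 left.
Fill Native tier1 block (30 at 25) ; 125 left.
Affiliate/tier1 (23): +40 ; 85 left.
Affiliate/tier2 (18): +40 ; 45 left.
Fill Native tier2 block (10 at 13) ; 35 left.
Social tier1 at 12: fill all 35 ; 0 left.
Total = 30×10 + 25×30 + 23×40 + 18×40 + 13×10 + 12×35 = 3240.

3240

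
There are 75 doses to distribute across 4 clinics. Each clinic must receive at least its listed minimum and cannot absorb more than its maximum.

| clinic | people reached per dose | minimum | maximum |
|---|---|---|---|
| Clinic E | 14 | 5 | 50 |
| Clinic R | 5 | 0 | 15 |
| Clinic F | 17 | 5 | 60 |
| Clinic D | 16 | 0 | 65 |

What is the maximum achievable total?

1250

Meeting every minimum uses 5+0+5+0 = 10 doses, leaving 65.
Order the clinics by people reached per dose: Clinic F 17 > Clinic D 16 > Clinic E 14 > Clinic R 5.
Clinic F takes 55 more to reach its cap of 60 — 10 left.
Clinic D has room for 65 more but only 10 remain, so it gets 10.
Total = 14×5 + 17×60 + 16×10 = 1250.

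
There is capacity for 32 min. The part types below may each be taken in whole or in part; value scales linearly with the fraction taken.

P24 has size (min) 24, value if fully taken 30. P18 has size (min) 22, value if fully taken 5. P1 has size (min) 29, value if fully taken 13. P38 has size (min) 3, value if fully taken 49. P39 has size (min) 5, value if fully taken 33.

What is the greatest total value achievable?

Sort by value density: P38 49/3≈16.3, P39 33/5≈6.6, P24 30/24≈1.25, P1 13/29≈0.448, P18 5/22≈0.227.
P38: take in full, 3 min for value 49 ; 29 left.
All 5 min of P39 fit (value 33) ; 24 remain.
P24: take in full, 24 min for value 30 ; 0 left.
Total value = 112.

112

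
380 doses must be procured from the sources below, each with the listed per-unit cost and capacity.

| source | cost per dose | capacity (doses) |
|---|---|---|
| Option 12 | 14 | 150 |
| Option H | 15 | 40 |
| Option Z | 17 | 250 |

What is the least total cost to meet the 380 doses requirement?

5930

Fill from the cheapest source first.
Option 12 (14): use full 150 — 230 doses to go.
Option H at 15: take all 40 doses — 190 still needed.
Take 190 from Option Z at 17 to finish.
Cost = 150×14 + 40×15 + 190×17 = 5930.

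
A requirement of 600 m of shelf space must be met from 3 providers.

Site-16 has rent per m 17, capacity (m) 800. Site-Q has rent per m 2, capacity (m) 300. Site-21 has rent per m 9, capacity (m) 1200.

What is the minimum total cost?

Use providers in increasing cost order.
Site-Q (2): use full 300 — 300 m to go.
Site-21 at 9: take 300 of its 1200 — requirement met.
Site-16: unused.
Cost = 300×2 + 300×9 = 3300.

3300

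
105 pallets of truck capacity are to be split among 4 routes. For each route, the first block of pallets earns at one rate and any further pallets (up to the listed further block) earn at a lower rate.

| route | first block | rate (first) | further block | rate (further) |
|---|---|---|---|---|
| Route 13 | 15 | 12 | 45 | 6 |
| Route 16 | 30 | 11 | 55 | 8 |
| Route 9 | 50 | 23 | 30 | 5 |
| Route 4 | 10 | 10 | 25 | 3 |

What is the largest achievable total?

Rank every tier by rate: Route 9/T1 23 > Route 13/T1 12 > Route 16/T1 11 > Route 4/T1 10 > Route 16/T2 8 > Route 13/T2 6 > Route 9/T2 5 > Route 4/T2 3.
Route 9/T1 (23): +50 ; 55 left.
Route 13 T1 at 12: fill all 15 ; 40 left.
Route 16 T1 at 11: fill all 30 ; 10 left.
Route 4 T1 at 10: fill all 10 ; 0 left.
Total = 23×50 + 12×15 + 11×30 + 10×10 = 1760.

1760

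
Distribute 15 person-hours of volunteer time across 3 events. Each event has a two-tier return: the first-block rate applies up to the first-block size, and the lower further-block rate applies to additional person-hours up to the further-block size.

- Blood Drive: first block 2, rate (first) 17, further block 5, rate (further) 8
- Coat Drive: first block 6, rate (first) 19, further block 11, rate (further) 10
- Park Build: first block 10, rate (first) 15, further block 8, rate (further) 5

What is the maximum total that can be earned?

253

Treat each block as its own option and order by rate: Coat Drive/T1 19 > Blood Drive/T1 17 > Park Build/T1 15 > Coat Drive/T2 10 > Blood Drive/T2 8 > Park Build/T2 5.
Fill Coat Drive T1 block (6 at 19) — 9 left.
Blood Drive T1 at 17: fill all 2 — 7 left.
7 remain; put them into Park Build T1 at 15.
Total = 19×6 + 17×2 + 15×7 = 253.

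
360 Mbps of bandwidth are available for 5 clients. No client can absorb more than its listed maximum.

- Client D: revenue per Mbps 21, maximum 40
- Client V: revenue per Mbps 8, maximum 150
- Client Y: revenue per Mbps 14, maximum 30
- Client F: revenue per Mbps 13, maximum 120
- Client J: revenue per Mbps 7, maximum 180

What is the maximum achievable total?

4160

Order the clients by revenue per Mbps: Client D 21 > Client Y 14 > Client F 13 > Client V 8 > Client J 7.
Client D: +40 to 40 (cap) ; 320 left.
Client Y takes 30 to reach its cap of 30 ; 290 left.
Client F takes 120 to reach its cap of 120 ; 170 left.
Client V: +150 to 150 (cap) ; 20 left.
Client J has room for 180 but only 20 remain, so it gets 20.
Total = 21×40 + 8×150 + 14×30 + 13×120 + 7×20 = 4160.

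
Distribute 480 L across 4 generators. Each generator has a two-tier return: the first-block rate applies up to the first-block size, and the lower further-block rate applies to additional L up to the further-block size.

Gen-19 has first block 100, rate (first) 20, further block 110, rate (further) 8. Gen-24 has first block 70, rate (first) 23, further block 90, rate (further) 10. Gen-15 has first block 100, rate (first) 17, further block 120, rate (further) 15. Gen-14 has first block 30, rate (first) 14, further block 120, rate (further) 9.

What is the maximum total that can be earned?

Treat each block as its own option and order by rate: Gen-24/T1 23 > Gen-19/T1 20 > Gen-15/T1 17 > Gen-15/T2 15 > Gen-14/T1 14 > Gen-24/T2 10 > Gen-14/T2 9 > Gen-19/T2 8.
Fill Gen-24 T1 block (70 at 23) — 410 left.
Fill Gen-19 T1 block (100 at 20) — 310 left.
Fill Gen-15 T1 block (100 at 17) — 210 left.
Fill Gen-15 T2 block (120 at 15) — 90 left.
Gen-14 T1 at 14: fill all 30 — 60 left.
60 remain; put them into Gen-24 T2 at 10.
Total = 23×70 + 20×100 + 17×100 + 15×120 + 14×30 + 10×60 = 8130.

8130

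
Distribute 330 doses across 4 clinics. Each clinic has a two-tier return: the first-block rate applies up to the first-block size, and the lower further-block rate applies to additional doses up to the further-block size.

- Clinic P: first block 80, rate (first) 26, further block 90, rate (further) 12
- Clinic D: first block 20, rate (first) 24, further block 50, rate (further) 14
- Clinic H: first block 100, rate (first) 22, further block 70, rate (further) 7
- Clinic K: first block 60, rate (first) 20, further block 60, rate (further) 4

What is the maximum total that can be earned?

Rank every tier by rate: Clinic P/tier1 26 > Clinic D/tier1 24 > Clinic H/tier1 22 > Clinic K/tier1 20 > Clinic D/tier2 14 > Clinic P/tier2 12 > Clinic H/tier2 7 > Clinic K/tier2 4.
Clinic P/tier1 (26): +80 — 250 left.
Clinic D/tier1 (24): +20 — 230 left.
Clinic H/tier1 (22): +100 — 130 left.
Clinic K/tier1 (20): +60 — 70 left.
Fill Clinic D tier2 block (50 at 14) — 20 left.
20 remain; put them into Clinic P tier2 at 12.
Total = 26×80 + 24×20 + 22×100 + 20×60 + 14×50 + 12×20 = 6900.

6900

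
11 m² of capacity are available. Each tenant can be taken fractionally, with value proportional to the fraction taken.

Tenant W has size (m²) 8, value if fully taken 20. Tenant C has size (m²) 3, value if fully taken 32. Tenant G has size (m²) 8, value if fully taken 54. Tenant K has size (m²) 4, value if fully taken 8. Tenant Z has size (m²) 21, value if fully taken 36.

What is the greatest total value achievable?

Sort by value density: Tenant C 32/3≈10.7, Tenant G 54/8≈6.75, Tenant W 20/8≈2.5, Tenant K 8/4≈2, Tenant Z 36/21≈1.71.
Tenant C: take in full, 3 m² for value 32 — 8 left.
All 8 m² of Tenant G fit (value 54) — 0 remain.
Total value = 86.

86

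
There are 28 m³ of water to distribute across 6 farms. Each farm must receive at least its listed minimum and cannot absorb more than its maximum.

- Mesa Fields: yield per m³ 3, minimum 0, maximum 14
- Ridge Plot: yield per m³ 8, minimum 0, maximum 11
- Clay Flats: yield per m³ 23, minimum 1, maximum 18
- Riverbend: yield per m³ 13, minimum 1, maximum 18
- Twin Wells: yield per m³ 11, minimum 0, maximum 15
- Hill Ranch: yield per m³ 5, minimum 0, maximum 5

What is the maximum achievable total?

544

Meeting every minimum uses 0+0+1+1+0+0 = 2 m³, leaving 26.
Rank by yield per m³: Clay Flats 23 > Riverbend 13 > Twin Wells 11 > Ridge Plot 8 > Hill Ranch 5 > Mesa Fields 3.
Clay Flats: +17 to 18 (cap) ; 9 left.
Riverbend: +9 (room for 17) → 10. Pool exhausted.
Total = 23×18 + 13×10 = 544.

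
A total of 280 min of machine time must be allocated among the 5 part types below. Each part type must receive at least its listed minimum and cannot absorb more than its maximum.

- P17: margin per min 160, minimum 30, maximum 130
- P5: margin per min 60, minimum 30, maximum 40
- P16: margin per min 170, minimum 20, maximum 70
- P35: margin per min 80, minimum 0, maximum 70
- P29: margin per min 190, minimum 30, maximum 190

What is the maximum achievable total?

47800

Meeting every minimum uses 30+30+20+0+30 = 110 min, leaving 170.
Order the part types by margin per min: P29 190 > P16 170 > P17 160 > P35 80 > P5 60.
P29: +160 to 190 (cap) — 10 left.
P16 has room for 50 more but only 10 remain, so it gets 30.
Total = 160×30 + 60×30 + 170×30 + 190×190 = 47800.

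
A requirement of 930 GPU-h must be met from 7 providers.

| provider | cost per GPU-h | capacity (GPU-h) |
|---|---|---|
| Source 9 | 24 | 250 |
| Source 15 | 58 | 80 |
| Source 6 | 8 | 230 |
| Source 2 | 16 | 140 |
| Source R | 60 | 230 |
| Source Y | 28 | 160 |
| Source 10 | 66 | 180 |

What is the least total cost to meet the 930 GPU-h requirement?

Cheapest first:
Source 6 at 8: take all 230 GPU-h — 700 still needed.
Source 2 at 16: take all 140 GPU-h — 560 still needed.
Source 9 at 24: take all 250 GPU-h — 310 still needed.
Take 160 from Source Y at 28 — need 150 more.
Source 15 (58): use full 80 — 70 GPU-h to go.
Source R at 60: take 70 of its 230 — requirement met.
Source 10: unused.
Cost = 230×8 + 140×16 + 250×24 + 160×28 + 80×58 + 70×60 = 23400.

23400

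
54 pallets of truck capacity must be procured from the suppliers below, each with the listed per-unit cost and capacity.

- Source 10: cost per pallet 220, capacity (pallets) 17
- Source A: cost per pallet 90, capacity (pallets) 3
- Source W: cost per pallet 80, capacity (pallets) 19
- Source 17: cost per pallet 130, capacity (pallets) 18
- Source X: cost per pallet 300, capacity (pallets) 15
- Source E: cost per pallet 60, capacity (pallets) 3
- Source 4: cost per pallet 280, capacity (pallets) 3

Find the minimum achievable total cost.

6730

Use suppliers in increasing cost order.
Take 3 from Source E at 60 ; need 51 more.
Take 19 from Source W at 80 ; need 32 more.
Source A (90): use full 3 ; 29 pallets to go.
Source 17 (130): use full 18 ; 11 pallets to go.
Source 10 at 220: take 11 of its 17 ; requirement met.
Source 4, Source X: unused.
Cost = 3×60 + 19×80 + 3×90 + 18×130 + 11×220 = 6730.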